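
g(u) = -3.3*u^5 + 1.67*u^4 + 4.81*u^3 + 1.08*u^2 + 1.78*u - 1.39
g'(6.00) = -19406.90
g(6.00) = -22409.35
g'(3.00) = -1018.01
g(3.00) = -523.09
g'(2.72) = -654.31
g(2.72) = -291.67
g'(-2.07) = -303.06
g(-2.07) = 112.97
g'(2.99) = -1002.96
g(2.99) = -512.99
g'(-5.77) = -19102.38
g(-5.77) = 22056.72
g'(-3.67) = -3135.28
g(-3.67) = 2268.89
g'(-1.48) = -70.63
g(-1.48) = 14.19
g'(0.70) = 8.69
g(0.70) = 1.88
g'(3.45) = -1882.26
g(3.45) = -1161.20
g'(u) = -16.5*u^4 + 6.68*u^3 + 14.43*u^2 + 2.16*u + 1.78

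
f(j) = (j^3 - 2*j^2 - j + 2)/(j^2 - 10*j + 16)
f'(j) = (10 - 2*j)*(j^3 - 2*j^2 - j + 2)/(j^2 - 10*j + 16)^2 + (3*j^2 - 4*j - 1)/(j^2 - 10*j + 16)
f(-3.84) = -1.16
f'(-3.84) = 0.55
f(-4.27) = -1.40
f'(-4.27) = 0.58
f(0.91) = 0.02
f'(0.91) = -0.25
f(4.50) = -5.50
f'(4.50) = -4.14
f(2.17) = -0.64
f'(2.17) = -0.85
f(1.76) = -0.34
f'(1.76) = -0.62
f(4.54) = -5.67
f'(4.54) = -4.26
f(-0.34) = 0.11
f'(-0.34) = 0.09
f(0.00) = 0.12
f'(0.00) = 0.02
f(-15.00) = -9.74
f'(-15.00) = 0.88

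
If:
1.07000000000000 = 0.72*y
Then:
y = 1.49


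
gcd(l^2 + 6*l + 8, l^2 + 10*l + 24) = l + 4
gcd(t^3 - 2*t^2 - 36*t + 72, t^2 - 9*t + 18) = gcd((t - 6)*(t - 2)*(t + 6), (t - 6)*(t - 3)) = t - 6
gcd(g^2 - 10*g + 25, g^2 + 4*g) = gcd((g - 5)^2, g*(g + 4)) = 1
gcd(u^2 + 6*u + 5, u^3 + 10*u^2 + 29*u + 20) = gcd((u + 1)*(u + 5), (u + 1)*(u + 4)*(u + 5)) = u^2 + 6*u + 5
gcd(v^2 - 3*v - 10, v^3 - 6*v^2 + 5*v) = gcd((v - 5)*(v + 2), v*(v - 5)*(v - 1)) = v - 5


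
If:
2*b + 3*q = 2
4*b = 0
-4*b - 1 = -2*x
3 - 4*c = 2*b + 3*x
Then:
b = 0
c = 3/8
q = 2/3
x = 1/2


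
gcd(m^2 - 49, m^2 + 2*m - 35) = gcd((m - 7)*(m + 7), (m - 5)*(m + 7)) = m + 7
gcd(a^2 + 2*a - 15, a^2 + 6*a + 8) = 1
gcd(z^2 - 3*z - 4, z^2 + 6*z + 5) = z + 1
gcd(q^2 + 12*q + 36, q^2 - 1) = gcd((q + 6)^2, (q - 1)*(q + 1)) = 1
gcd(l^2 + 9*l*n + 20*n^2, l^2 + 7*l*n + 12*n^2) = l + 4*n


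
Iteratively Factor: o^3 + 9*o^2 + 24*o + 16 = (o + 4)*(o^2 + 5*o + 4) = (o + 4)^2*(o + 1)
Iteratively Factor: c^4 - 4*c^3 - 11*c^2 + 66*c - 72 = (c - 2)*(c^3 - 2*c^2 - 15*c + 36) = (c - 2)*(c + 4)*(c^2 - 6*c + 9) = (c - 3)*(c - 2)*(c + 4)*(c - 3)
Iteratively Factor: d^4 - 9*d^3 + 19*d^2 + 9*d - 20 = (d - 4)*(d^3 - 5*d^2 - d + 5) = (d - 4)*(d + 1)*(d^2 - 6*d + 5) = (d - 5)*(d - 4)*(d + 1)*(d - 1)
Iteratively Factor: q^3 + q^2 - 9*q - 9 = (q + 1)*(q^2 - 9) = (q + 1)*(q + 3)*(q - 3)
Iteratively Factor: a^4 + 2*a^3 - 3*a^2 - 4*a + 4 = (a + 2)*(a^3 - 3*a + 2) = (a - 1)*(a + 2)*(a^2 + a - 2) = (a - 1)*(a + 2)^2*(a - 1)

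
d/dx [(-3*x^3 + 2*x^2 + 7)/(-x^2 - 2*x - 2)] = (3*x^4 + 12*x^3 + 14*x^2 + 6*x + 14)/(x^4 + 4*x^3 + 8*x^2 + 8*x + 4)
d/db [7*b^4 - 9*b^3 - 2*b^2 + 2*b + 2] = 28*b^3 - 27*b^2 - 4*b + 2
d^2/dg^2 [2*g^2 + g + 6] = 4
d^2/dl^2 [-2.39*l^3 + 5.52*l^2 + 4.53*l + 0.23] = 11.04 - 14.34*l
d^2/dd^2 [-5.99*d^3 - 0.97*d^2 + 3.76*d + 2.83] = -35.94*d - 1.94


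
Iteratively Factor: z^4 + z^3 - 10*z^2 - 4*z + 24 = (z + 2)*(z^3 - z^2 - 8*z + 12) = (z - 2)*(z + 2)*(z^2 + z - 6) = (z - 2)*(z + 2)*(z + 3)*(z - 2)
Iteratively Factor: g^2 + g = (g)*(g + 1)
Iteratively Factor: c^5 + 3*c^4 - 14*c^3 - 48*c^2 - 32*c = (c + 2)*(c^4 + c^3 - 16*c^2 - 16*c) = (c - 4)*(c + 2)*(c^3 + 5*c^2 + 4*c) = (c - 4)*(c + 2)*(c + 4)*(c^2 + c) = c*(c - 4)*(c + 2)*(c + 4)*(c + 1)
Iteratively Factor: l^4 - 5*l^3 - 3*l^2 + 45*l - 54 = (l + 3)*(l^3 - 8*l^2 + 21*l - 18) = (l - 2)*(l + 3)*(l^2 - 6*l + 9) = (l - 3)*(l - 2)*(l + 3)*(l - 3)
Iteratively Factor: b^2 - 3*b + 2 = (b - 1)*(b - 2)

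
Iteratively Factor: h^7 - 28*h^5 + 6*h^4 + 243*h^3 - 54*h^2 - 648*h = (h + 3)*(h^6 - 3*h^5 - 19*h^4 + 63*h^3 + 54*h^2 - 216*h) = (h - 3)*(h + 3)*(h^5 - 19*h^3 + 6*h^2 + 72*h) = h*(h - 3)*(h + 3)*(h^4 - 19*h^2 + 6*h + 72) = h*(h - 3)^2*(h + 3)*(h^3 + 3*h^2 - 10*h - 24) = h*(h - 3)^3*(h + 3)*(h^2 + 6*h + 8) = h*(h - 3)^3*(h + 3)*(h + 4)*(h + 2)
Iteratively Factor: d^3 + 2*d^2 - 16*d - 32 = (d - 4)*(d^2 + 6*d + 8) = (d - 4)*(d + 4)*(d + 2)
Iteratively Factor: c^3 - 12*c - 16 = (c + 2)*(c^2 - 2*c - 8) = (c - 4)*(c + 2)*(c + 2)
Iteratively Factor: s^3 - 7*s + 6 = (s + 3)*(s^2 - 3*s + 2) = (s - 2)*(s + 3)*(s - 1)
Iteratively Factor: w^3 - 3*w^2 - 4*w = (w + 1)*(w^2 - 4*w) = (w - 4)*(w + 1)*(w)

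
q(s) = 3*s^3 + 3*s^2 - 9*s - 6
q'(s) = 9*s^2 + 6*s - 9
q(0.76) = -9.79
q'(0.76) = 0.76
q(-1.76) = 2.78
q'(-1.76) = 8.32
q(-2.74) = -20.53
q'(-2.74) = 42.13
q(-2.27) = -5.20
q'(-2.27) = 23.76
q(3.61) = 141.74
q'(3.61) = 129.95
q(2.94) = 69.71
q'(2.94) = 86.43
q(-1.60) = 3.79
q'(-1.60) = 4.44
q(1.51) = -2.42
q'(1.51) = 20.58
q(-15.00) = -9321.00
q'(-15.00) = 1926.00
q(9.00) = 2343.00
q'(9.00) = 774.00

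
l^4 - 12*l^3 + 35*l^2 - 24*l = l*(l - 8)*(l - 3)*(l - 1)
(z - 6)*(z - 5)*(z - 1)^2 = z^4 - 13*z^3 + 53*z^2 - 71*z + 30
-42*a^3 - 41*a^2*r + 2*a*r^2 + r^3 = (-6*a + r)*(a + r)*(7*a + r)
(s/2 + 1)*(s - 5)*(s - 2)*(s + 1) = s^4/2 - 2*s^3 - 9*s^2/2 + 8*s + 10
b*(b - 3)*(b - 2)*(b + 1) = b^4 - 4*b^3 + b^2 + 6*b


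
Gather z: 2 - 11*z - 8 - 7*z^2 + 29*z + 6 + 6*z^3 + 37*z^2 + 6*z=6*z^3 + 30*z^2 + 24*z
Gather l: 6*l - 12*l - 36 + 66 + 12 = 42 - 6*l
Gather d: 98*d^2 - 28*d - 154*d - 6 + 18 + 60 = 98*d^2 - 182*d + 72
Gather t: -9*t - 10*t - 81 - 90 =-19*t - 171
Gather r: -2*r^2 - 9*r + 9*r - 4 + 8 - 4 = -2*r^2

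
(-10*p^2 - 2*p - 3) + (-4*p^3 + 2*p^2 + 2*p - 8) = -4*p^3 - 8*p^2 - 11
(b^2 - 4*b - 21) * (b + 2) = b^3 - 2*b^2 - 29*b - 42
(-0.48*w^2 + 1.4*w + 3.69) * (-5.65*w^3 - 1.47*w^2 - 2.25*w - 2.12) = 2.712*w^5 - 7.2044*w^4 - 21.8265*w^3 - 7.5567*w^2 - 11.2705*w - 7.8228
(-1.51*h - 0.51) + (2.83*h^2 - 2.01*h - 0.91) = 2.83*h^2 - 3.52*h - 1.42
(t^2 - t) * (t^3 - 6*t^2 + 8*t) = t^5 - 7*t^4 + 14*t^3 - 8*t^2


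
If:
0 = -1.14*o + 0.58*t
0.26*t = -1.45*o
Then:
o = 0.00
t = 0.00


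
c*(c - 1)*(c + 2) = c^3 + c^2 - 2*c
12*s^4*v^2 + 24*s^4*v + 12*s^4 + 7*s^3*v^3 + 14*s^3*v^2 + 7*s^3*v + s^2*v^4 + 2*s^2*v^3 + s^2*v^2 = (3*s + v)*(4*s + v)*(s*v + s)^2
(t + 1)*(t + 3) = t^2 + 4*t + 3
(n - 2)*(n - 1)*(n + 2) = n^3 - n^2 - 4*n + 4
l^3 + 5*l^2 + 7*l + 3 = (l + 1)^2*(l + 3)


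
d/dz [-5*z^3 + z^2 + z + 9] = -15*z^2 + 2*z + 1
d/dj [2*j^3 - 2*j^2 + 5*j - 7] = 6*j^2 - 4*j + 5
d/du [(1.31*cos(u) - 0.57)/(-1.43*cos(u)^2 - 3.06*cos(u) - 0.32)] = (-1.8733*cos(u)^2 + 1.6302*cos(u) + 2.1634)*sin(u)/(2.0449*cos(u)^4 + 8.7516*cos(u)^3 + 10.2788*cos(u)^2 + 1.9584*cos(u) + 0.1024)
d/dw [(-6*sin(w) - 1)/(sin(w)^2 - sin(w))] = (6*cos(w) + 2/tan(w) - cos(w)/sin(w)^2)/(sin(w) - 1)^2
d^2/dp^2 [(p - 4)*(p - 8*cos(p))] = 2*(4*p - 16)*cos(p) + 16*sin(p) + 2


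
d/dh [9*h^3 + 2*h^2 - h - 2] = 27*h^2 + 4*h - 1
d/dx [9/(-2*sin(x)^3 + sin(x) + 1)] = 9*(6*sin(x)^2 - 1)*cos(x)/(-2*sin(x)^3 + sin(x) + 1)^2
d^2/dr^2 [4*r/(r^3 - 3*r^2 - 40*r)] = 8*(3*r^2 - 9*r + 49)/(r^6 - 9*r^5 - 93*r^4 + 693*r^3 + 3720*r^2 - 14400*r - 64000)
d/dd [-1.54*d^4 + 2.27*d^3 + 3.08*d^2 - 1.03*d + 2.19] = -6.16*d^3 + 6.81*d^2 + 6.16*d - 1.03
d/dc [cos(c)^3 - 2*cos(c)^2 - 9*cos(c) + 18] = (-3*cos(c)^2 + 4*cos(c) + 9)*sin(c)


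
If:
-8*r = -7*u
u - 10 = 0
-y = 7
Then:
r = 35/4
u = 10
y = -7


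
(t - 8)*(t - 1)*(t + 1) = t^3 - 8*t^2 - t + 8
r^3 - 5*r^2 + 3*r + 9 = (r - 3)^2*(r + 1)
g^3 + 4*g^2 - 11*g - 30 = (g - 3)*(g + 2)*(g + 5)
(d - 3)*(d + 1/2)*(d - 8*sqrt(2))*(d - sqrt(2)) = d^4 - 9*sqrt(2)*d^3 - 5*d^3/2 + 29*d^2/2 + 45*sqrt(2)*d^2/2 - 40*d + 27*sqrt(2)*d/2 - 24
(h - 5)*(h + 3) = h^2 - 2*h - 15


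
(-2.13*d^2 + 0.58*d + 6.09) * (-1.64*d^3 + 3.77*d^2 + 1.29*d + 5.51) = 3.4932*d^5 - 8.9813*d^4 - 10.5487*d^3 + 11.9712*d^2 + 11.0519*d + 33.5559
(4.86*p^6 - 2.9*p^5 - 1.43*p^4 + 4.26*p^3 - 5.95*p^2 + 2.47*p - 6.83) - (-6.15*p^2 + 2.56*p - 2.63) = 4.86*p^6 - 2.9*p^5 - 1.43*p^4 + 4.26*p^3 + 0.2*p^2 - 0.0899999999999999*p - 4.2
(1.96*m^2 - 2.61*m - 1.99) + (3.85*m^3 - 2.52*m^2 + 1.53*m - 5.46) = 3.85*m^3 - 0.56*m^2 - 1.08*m - 7.45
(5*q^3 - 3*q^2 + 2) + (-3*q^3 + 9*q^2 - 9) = 2*q^3 + 6*q^2 - 7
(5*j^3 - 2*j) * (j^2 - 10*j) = 5*j^5 - 50*j^4 - 2*j^3 + 20*j^2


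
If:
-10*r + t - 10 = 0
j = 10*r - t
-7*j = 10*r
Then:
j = -10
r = 7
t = 80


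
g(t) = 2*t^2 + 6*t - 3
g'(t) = 4*t + 6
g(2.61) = 26.28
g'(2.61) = 16.44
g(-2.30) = -6.22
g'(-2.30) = -3.20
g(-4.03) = 5.30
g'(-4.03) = -10.12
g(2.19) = 19.73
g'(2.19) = 14.76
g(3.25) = 37.62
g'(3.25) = 19.00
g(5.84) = 100.25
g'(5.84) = 29.36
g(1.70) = 12.98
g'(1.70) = 12.80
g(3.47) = 41.90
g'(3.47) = 19.88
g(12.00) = 357.00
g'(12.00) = 54.00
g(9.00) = 213.00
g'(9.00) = 42.00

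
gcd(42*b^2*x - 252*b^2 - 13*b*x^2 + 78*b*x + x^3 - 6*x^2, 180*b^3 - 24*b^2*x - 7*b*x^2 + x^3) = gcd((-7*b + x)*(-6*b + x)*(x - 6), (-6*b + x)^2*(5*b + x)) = -6*b + x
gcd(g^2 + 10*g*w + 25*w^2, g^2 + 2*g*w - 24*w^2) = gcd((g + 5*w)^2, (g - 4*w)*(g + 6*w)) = 1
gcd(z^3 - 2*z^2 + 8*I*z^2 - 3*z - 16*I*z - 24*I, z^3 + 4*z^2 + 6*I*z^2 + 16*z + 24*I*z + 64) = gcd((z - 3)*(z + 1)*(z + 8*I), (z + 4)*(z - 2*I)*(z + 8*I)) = z + 8*I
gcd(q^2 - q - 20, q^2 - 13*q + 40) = q - 5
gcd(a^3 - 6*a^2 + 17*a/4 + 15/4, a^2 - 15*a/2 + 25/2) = a - 5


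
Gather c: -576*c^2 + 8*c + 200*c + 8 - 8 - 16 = -576*c^2 + 208*c - 16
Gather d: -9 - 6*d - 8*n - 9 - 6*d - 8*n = -12*d - 16*n - 18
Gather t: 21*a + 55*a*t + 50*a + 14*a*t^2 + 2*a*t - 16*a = 14*a*t^2 + 57*a*t + 55*a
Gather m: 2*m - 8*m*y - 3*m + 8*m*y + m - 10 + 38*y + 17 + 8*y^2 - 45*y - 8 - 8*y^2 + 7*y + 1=0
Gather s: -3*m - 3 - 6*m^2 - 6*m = -6*m^2 - 9*m - 3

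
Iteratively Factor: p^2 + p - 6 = (p + 3)*(p - 2)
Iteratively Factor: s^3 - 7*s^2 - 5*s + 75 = (s - 5)*(s^2 - 2*s - 15) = (s - 5)*(s + 3)*(s - 5)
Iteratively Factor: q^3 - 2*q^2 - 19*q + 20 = (q + 4)*(q^2 - 6*q + 5) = (q - 5)*(q + 4)*(q - 1)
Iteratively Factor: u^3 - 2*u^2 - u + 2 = (u - 1)*(u^2 - u - 2) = (u - 2)*(u - 1)*(u + 1)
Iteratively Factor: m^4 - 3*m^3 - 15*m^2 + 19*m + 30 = (m + 1)*(m^3 - 4*m^2 - 11*m + 30) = (m - 5)*(m + 1)*(m^2 + m - 6) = (m - 5)*(m + 1)*(m + 3)*(m - 2)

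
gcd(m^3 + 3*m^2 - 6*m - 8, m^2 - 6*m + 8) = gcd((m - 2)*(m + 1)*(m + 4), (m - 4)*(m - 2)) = m - 2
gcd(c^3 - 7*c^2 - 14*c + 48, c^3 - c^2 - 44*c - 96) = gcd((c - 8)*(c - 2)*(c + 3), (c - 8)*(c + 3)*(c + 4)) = c^2 - 5*c - 24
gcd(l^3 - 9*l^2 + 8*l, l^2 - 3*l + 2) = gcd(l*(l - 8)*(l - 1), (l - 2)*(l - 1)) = l - 1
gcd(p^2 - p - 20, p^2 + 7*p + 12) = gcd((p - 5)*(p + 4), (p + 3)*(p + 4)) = p + 4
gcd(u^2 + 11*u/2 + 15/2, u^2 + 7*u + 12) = u + 3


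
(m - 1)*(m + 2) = m^2 + m - 2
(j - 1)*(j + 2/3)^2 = j^3 + j^2/3 - 8*j/9 - 4/9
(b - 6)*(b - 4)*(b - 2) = b^3 - 12*b^2 + 44*b - 48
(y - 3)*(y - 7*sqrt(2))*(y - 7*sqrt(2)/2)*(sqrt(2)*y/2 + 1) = sqrt(2)*y^4/2 - 19*y^3/2 - 3*sqrt(2)*y^3/2 + 14*sqrt(2)*y^2 + 57*y^2/2 - 42*sqrt(2)*y + 49*y - 147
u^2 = u^2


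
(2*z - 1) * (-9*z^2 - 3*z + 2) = -18*z^3 + 3*z^2 + 7*z - 2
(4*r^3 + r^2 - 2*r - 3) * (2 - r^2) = -4*r^5 - r^4 + 10*r^3 + 5*r^2 - 4*r - 6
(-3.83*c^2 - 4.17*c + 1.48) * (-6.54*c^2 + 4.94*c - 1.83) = 25.0482*c^4 + 8.3516*c^3 - 23.2701*c^2 + 14.9423*c - 2.7084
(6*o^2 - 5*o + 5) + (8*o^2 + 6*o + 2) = 14*o^2 + o + 7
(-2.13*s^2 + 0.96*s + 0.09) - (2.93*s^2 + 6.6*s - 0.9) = -5.06*s^2 - 5.64*s + 0.99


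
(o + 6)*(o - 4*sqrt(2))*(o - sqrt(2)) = o^3 - 5*sqrt(2)*o^2 + 6*o^2 - 30*sqrt(2)*o + 8*o + 48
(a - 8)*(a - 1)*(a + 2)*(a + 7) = a^4 - 59*a^2 - 54*a + 112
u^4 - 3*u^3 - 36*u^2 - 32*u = u*(u - 8)*(u + 1)*(u + 4)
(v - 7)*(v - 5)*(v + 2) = v^3 - 10*v^2 + 11*v + 70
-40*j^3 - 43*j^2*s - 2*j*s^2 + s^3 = (-8*j + s)*(j + s)*(5*j + s)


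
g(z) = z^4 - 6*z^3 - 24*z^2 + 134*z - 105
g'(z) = 4*z^3 - 18*z^2 - 48*z + 134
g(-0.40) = -162.03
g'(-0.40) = 150.06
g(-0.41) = -163.53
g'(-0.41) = 150.38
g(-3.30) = -474.35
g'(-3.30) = -47.37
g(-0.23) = -137.01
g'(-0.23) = 144.04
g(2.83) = 10.16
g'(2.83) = -55.34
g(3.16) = -10.83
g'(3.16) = -71.20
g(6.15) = -153.75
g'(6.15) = 88.43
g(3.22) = -15.18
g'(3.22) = -73.65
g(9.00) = 1344.00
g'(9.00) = 1160.00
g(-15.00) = 63360.00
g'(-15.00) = -16696.00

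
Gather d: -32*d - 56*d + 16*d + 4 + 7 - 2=9 - 72*d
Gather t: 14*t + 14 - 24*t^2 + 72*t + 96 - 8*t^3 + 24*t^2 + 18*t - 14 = -8*t^3 + 104*t + 96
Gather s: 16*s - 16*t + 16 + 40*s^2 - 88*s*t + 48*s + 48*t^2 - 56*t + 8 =40*s^2 + s*(64 - 88*t) + 48*t^2 - 72*t + 24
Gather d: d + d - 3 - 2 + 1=2*d - 4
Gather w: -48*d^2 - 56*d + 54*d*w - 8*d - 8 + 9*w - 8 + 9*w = -48*d^2 - 64*d + w*(54*d + 18) - 16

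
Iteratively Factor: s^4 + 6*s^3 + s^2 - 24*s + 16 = (s - 1)*(s^3 + 7*s^2 + 8*s - 16) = (s - 1)^2*(s^2 + 8*s + 16) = (s - 1)^2*(s + 4)*(s + 4)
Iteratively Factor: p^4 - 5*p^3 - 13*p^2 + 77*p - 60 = (p - 3)*(p^3 - 2*p^2 - 19*p + 20) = (p - 5)*(p - 3)*(p^2 + 3*p - 4) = (p - 5)*(p - 3)*(p - 1)*(p + 4)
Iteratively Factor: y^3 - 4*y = (y)*(y^2 - 4) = y*(y - 2)*(y + 2)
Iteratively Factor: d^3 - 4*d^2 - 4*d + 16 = (d - 2)*(d^2 - 2*d - 8) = (d - 4)*(d - 2)*(d + 2)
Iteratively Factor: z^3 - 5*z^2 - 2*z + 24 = (z - 4)*(z^2 - z - 6) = (z - 4)*(z + 2)*(z - 3)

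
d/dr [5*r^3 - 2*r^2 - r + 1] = 15*r^2 - 4*r - 1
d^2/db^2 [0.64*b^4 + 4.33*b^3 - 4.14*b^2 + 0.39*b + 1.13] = 7.68*b^2 + 25.98*b - 8.28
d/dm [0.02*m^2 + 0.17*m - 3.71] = 0.04*m + 0.17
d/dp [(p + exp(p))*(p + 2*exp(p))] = 3*p*exp(p) + 2*p + 4*exp(2*p) + 3*exp(p)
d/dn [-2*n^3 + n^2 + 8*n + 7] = -6*n^2 + 2*n + 8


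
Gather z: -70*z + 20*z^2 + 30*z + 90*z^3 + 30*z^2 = 90*z^3 + 50*z^2 - 40*z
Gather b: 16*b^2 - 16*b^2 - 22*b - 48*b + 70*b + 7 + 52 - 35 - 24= 0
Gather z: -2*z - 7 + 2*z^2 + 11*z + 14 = 2*z^2 + 9*z + 7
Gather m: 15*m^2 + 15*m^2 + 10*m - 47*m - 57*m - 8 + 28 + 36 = 30*m^2 - 94*m + 56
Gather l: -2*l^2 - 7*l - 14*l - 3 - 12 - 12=-2*l^2 - 21*l - 27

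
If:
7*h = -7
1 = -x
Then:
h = -1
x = -1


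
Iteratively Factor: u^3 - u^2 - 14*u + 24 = (u - 2)*(u^2 + u - 12) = (u - 2)*(u + 4)*(u - 3)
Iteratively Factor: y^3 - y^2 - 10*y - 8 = (y - 4)*(y^2 + 3*y + 2) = (y - 4)*(y + 2)*(y + 1)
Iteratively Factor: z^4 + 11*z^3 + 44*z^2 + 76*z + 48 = (z + 2)*(z^3 + 9*z^2 + 26*z + 24) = (z + 2)*(z + 4)*(z^2 + 5*z + 6) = (z + 2)^2*(z + 4)*(z + 3)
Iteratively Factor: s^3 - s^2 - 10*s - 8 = (s + 1)*(s^2 - 2*s - 8) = (s + 1)*(s + 2)*(s - 4)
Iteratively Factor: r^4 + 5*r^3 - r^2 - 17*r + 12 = (r + 3)*(r^3 + 2*r^2 - 7*r + 4) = (r + 3)*(r + 4)*(r^2 - 2*r + 1) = (r - 1)*(r + 3)*(r + 4)*(r - 1)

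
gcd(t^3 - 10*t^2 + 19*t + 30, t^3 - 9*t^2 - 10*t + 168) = t - 6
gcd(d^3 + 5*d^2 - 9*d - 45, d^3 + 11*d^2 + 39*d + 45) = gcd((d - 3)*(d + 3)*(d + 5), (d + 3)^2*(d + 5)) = d^2 + 8*d + 15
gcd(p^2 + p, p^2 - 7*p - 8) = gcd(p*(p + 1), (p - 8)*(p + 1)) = p + 1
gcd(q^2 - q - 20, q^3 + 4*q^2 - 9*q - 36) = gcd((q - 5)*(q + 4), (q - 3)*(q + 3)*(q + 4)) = q + 4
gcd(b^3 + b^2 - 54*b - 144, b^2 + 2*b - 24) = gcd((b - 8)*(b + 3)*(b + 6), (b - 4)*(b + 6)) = b + 6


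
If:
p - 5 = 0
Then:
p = 5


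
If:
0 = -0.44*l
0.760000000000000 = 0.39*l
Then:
No Solution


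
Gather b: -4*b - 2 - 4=-4*b - 6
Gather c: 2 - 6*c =2 - 6*c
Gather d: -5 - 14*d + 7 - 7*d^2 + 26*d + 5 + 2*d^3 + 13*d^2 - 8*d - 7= 2*d^3 + 6*d^2 + 4*d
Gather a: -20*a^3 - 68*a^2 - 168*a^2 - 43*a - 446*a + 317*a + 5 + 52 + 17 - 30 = -20*a^3 - 236*a^2 - 172*a + 44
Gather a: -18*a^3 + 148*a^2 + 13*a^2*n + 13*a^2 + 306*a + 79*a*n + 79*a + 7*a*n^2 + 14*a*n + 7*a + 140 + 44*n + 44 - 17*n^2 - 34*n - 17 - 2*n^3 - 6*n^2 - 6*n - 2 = -18*a^3 + a^2*(13*n + 161) + a*(7*n^2 + 93*n + 392) - 2*n^3 - 23*n^2 + 4*n + 165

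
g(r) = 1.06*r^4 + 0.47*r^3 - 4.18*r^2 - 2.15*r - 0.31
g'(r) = 4.24*r^3 + 1.41*r^2 - 8.36*r - 2.15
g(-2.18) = 3.58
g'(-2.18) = -21.15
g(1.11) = -5.59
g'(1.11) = -3.89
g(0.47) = -2.14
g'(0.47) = -5.33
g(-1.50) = -2.71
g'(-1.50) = -0.75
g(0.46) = -2.09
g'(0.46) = -5.28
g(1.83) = -3.47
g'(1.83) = 13.26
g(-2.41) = 9.77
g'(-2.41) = -33.16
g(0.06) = -0.45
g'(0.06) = -2.65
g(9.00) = 6939.05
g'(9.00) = 3127.78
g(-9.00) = 6292.49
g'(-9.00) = -2903.66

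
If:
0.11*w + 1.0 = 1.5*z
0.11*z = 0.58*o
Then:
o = 0.189655172413793*z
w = 13.6363636363636*z - 9.09090909090909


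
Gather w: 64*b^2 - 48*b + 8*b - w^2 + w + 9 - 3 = 64*b^2 - 40*b - w^2 + w + 6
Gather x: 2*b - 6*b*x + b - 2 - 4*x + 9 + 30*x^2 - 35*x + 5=3*b + 30*x^2 + x*(-6*b - 39) + 12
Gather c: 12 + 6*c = 6*c + 12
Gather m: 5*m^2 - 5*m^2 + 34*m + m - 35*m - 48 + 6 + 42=0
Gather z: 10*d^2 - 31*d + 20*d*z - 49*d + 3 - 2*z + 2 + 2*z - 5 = 10*d^2 + 20*d*z - 80*d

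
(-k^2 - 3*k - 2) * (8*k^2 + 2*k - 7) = -8*k^4 - 26*k^3 - 15*k^2 + 17*k + 14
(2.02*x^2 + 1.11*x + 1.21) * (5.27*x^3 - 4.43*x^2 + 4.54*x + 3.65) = 10.6454*x^5 - 3.0989*x^4 + 10.6302*x^3 + 7.0521*x^2 + 9.5449*x + 4.4165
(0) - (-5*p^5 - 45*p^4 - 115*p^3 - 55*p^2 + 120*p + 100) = 5*p^5 + 45*p^4 + 115*p^3 + 55*p^2 - 120*p - 100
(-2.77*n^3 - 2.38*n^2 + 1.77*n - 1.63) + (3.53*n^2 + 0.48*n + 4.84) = -2.77*n^3 + 1.15*n^2 + 2.25*n + 3.21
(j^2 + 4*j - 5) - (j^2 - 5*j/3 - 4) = 17*j/3 - 1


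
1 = 1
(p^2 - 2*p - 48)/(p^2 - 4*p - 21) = (-p^2 + 2*p + 48)/(-p^2 + 4*p + 21)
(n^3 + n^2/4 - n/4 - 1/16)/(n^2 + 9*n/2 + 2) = (n^2 - n/4 - 1/8)/(n + 4)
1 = 1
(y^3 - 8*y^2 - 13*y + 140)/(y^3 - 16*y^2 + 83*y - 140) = (y + 4)/(y - 4)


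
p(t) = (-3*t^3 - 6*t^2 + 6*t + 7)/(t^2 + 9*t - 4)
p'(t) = (-2*t - 9)*(-3*t^3 - 6*t^2 + 6*t + 7)/(t^2 + 9*t - 4)^2 + (-9*t^2 - 12*t + 6)/(t^2 + 9*t - 4)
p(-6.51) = -26.79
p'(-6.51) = 20.04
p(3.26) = -3.92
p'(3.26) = -1.89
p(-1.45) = 0.35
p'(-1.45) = -0.16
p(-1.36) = 0.33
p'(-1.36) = -0.25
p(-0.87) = 0.07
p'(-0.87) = -0.82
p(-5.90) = -17.00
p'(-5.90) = 12.74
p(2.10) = -1.79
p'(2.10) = -1.82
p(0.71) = 2.47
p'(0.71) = -11.35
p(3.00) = -3.44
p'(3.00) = -1.86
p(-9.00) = -413.50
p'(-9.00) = 1084.12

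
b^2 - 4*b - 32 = (b - 8)*(b + 4)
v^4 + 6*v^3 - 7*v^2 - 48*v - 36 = (v - 3)*(v + 1)*(v + 2)*(v + 6)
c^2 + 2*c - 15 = (c - 3)*(c + 5)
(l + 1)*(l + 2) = l^2 + 3*l + 2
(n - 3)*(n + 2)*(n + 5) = n^3 + 4*n^2 - 11*n - 30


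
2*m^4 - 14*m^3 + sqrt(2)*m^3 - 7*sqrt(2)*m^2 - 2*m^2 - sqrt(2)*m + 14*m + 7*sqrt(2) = (m - 7)*(m - 1)*(sqrt(2)*m + 1)*(sqrt(2)*m + sqrt(2))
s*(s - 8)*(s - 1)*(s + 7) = s^4 - 2*s^3 - 55*s^2 + 56*s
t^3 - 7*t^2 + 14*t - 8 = (t - 4)*(t - 2)*(t - 1)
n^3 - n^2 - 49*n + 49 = (n - 7)*(n - 1)*(n + 7)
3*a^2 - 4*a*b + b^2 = (-3*a + b)*(-a + b)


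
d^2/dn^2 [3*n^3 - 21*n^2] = 18*n - 42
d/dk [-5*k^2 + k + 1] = 1 - 10*k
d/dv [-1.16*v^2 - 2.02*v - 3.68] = -2.32*v - 2.02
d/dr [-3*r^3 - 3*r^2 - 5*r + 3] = -9*r^2 - 6*r - 5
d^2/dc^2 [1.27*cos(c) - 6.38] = -1.27*cos(c)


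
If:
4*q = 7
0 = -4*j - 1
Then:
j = -1/4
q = 7/4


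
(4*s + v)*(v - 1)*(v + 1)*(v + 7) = 4*s*v^3 + 28*s*v^2 - 4*s*v - 28*s + v^4 + 7*v^3 - v^2 - 7*v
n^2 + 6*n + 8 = (n + 2)*(n + 4)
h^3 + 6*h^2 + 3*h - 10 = (h - 1)*(h + 2)*(h + 5)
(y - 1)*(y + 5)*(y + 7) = y^3 + 11*y^2 + 23*y - 35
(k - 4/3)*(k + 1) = k^2 - k/3 - 4/3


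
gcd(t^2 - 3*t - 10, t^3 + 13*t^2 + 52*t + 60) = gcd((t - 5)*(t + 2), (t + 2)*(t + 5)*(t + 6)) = t + 2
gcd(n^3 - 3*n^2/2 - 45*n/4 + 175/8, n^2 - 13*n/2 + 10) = n - 5/2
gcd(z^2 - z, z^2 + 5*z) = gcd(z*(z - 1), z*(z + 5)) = z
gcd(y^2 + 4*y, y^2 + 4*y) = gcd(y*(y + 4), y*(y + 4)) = y^2 + 4*y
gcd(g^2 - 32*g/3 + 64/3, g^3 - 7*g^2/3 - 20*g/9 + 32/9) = g - 8/3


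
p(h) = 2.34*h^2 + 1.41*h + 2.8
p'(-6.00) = -26.67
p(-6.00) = 78.58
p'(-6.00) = -26.67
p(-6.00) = 78.58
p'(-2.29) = -9.31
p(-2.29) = 11.84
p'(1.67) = 9.23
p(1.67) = 11.68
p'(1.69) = 9.32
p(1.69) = 11.87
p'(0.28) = 2.72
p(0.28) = 3.38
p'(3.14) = 16.11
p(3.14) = 30.30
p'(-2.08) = -8.32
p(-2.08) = 9.99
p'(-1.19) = -4.16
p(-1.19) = 4.44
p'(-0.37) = -0.32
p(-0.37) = 2.60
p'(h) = 4.68*h + 1.41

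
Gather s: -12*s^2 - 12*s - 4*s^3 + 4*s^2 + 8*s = -4*s^3 - 8*s^2 - 4*s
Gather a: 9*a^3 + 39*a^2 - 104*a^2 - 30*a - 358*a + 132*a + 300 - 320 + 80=9*a^3 - 65*a^2 - 256*a + 60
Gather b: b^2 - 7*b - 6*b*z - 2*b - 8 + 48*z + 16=b^2 + b*(-6*z - 9) + 48*z + 8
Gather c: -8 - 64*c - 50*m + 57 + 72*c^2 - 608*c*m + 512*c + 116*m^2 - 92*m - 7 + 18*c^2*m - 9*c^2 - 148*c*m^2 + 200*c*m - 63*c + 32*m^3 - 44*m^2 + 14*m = c^2*(18*m + 63) + c*(-148*m^2 - 408*m + 385) + 32*m^3 + 72*m^2 - 128*m + 42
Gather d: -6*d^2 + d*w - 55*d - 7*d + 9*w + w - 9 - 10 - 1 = -6*d^2 + d*(w - 62) + 10*w - 20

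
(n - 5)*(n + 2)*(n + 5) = n^3 + 2*n^2 - 25*n - 50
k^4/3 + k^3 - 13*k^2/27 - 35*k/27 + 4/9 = (k/3 + 1)*(k - 1)*(k - 1/3)*(k + 4/3)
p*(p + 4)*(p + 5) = p^3 + 9*p^2 + 20*p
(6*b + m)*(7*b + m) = 42*b^2 + 13*b*m + m^2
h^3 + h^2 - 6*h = h*(h - 2)*(h + 3)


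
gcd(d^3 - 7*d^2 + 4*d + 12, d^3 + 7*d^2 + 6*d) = d + 1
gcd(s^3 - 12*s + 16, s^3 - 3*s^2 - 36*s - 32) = s + 4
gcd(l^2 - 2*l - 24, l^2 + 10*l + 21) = 1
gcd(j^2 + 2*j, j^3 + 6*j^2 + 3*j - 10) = j + 2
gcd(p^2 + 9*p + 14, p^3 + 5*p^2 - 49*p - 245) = p + 7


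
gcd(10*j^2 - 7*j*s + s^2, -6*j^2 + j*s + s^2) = -2*j + s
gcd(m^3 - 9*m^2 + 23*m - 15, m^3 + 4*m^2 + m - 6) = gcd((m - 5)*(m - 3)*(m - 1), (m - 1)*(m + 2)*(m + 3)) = m - 1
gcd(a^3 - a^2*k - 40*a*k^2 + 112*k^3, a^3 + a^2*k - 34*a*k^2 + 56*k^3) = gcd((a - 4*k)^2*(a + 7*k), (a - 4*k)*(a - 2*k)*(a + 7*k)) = a^2 + 3*a*k - 28*k^2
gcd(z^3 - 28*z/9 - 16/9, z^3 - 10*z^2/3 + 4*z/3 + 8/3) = z^2 - 4*z/3 - 4/3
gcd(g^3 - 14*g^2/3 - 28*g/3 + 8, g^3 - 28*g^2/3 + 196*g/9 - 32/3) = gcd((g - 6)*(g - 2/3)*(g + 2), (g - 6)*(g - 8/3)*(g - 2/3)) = g^2 - 20*g/3 + 4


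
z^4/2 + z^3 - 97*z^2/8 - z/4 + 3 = (z/2 + 1/4)*(z - 4)*(z - 1/2)*(z + 6)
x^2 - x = x*(x - 1)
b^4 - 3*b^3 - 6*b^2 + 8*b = b*(b - 4)*(b - 1)*(b + 2)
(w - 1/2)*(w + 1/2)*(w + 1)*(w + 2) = w^4 + 3*w^3 + 7*w^2/4 - 3*w/4 - 1/2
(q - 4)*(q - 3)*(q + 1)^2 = q^4 - 5*q^3 - q^2 + 17*q + 12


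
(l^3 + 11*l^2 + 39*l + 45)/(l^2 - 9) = (l^2 + 8*l + 15)/(l - 3)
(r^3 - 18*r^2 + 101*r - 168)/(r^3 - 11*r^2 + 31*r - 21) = (r - 8)/(r - 1)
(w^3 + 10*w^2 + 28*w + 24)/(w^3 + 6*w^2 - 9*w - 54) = (w^2 + 4*w + 4)/(w^2 - 9)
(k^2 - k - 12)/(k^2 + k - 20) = (k + 3)/(k + 5)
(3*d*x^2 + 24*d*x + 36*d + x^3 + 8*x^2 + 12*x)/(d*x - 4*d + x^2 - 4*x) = (3*d*x^2 + 24*d*x + 36*d + x^3 + 8*x^2 + 12*x)/(d*x - 4*d + x^2 - 4*x)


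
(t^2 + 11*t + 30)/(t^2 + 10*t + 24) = (t + 5)/(t + 4)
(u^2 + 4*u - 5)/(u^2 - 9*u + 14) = (u^2 + 4*u - 5)/(u^2 - 9*u + 14)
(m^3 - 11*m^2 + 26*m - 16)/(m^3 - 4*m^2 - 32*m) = (m^2 - 3*m + 2)/(m*(m + 4))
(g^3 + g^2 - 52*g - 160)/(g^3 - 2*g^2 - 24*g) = (g^2 - 3*g - 40)/(g*(g - 6))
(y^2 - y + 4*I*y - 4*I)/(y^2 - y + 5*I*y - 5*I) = (y + 4*I)/(y + 5*I)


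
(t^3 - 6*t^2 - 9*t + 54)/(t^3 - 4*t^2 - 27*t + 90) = (t + 3)/(t + 5)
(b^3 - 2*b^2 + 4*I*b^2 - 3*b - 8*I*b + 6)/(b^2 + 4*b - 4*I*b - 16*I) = (b^3 + b^2*(-2 + 4*I) + b*(-3 - 8*I) + 6)/(b^2 + 4*b*(1 - I) - 16*I)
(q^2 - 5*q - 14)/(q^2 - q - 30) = (-q^2 + 5*q + 14)/(-q^2 + q + 30)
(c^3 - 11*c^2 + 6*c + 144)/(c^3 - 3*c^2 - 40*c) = (c^2 - 3*c - 18)/(c*(c + 5))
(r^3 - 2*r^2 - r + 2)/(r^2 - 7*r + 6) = (r^2 - r - 2)/(r - 6)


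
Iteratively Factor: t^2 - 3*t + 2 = (t - 2)*(t - 1)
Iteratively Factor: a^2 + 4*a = (a)*(a + 4)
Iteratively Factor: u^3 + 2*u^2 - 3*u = (u - 1)*(u^2 + 3*u) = (u - 1)*(u + 3)*(u)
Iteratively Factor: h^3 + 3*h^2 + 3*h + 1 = (h + 1)*(h^2 + 2*h + 1) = (h + 1)^2*(h + 1)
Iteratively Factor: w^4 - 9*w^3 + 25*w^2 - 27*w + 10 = (w - 1)*(w^3 - 8*w^2 + 17*w - 10) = (w - 1)^2*(w^2 - 7*w + 10) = (w - 2)*(w - 1)^2*(w - 5)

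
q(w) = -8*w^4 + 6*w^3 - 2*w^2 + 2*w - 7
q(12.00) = -155791.00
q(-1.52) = -78.44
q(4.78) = -3564.24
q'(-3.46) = 1556.82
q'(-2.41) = 564.11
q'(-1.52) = 162.05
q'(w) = -32*w^3 + 18*w^2 - 4*w + 2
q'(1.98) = -183.75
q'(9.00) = -21904.00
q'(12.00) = -52750.00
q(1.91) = -75.14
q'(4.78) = -3100.74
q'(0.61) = -1.01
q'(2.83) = -590.45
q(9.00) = -48265.00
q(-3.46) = -1432.95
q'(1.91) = -162.95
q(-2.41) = -377.29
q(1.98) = -87.26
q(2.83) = -394.51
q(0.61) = -6.27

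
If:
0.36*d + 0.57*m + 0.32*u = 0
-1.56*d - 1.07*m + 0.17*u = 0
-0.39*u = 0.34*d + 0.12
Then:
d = -0.15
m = 0.19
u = -0.17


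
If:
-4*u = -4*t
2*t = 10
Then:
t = 5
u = 5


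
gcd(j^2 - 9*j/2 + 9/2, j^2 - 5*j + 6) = j - 3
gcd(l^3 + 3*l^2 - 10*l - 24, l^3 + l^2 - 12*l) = l^2 + l - 12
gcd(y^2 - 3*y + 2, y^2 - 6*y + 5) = y - 1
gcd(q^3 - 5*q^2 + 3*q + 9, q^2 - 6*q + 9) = q^2 - 6*q + 9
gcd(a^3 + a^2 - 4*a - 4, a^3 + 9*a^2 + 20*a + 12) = a^2 + 3*a + 2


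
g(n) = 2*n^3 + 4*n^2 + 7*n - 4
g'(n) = 6*n^2 + 8*n + 7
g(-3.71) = -77.04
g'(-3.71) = 59.90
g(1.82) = 34.05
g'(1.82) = 41.43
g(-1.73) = -14.49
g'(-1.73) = 11.12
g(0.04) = -3.71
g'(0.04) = 7.33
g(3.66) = 173.26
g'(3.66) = 116.65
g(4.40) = 274.61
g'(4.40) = 158.36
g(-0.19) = -5.20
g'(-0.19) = 5.70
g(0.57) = 1.66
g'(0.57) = 13.51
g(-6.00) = -334.00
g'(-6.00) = 175.00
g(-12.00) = -2968.00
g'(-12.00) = 775.00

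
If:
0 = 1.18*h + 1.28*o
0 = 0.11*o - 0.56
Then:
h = -5.52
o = 5.09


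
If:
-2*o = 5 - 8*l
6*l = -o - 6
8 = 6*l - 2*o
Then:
No Solution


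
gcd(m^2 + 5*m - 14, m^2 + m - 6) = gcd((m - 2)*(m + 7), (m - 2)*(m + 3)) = m - 2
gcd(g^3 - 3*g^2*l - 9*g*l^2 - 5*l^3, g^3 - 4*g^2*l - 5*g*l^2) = g^2 - 4*g*l - 5*l^2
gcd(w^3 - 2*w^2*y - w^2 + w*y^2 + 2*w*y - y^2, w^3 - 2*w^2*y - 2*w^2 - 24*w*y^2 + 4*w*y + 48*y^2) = 1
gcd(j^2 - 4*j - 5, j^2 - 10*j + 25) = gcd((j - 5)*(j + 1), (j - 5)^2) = j - 5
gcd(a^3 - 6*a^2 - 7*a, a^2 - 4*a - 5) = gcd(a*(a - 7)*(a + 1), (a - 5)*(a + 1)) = a + 1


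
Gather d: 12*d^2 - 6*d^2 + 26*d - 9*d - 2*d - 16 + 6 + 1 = 6*d^2 + 15*d - 9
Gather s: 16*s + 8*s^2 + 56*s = 8*s^2 + 72*s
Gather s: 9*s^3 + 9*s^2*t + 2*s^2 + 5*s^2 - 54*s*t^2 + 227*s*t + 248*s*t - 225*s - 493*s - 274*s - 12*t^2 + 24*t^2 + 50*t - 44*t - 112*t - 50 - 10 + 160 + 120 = 9*s^3 + s^2*(9*t + 7) + s*(-54*t^2 + 475*t - 992) + 12*t^2 - 106*t + 220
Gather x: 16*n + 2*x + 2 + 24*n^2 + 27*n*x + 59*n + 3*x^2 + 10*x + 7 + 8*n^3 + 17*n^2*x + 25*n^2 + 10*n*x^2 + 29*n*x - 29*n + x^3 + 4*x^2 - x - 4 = 8*n^3 + 49*n^2 + 46*n + x^3 + x^2*(10*n + 7) + x*(17*n^2 + 56*n + 11) + 5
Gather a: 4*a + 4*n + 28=4*a + 4*n + 28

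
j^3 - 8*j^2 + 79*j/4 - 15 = (j - 4)*(j - 5/2)*(j - 3/2)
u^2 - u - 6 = (u - 3)*(u + 2)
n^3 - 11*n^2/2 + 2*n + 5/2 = (n - 5)*(n - 1)*(n + 1/2)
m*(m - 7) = m^2 - 7*m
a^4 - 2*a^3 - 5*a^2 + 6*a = a*(a - 3)*(a - 1)*(a + 2)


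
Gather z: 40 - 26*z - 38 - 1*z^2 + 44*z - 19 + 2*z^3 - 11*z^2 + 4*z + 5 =2*z^3 - 12*z^2 + 22*z - 12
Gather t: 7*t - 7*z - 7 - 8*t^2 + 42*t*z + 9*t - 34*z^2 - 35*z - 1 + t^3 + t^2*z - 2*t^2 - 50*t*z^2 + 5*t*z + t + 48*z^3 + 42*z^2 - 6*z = t^3 + t^2*(z - 10) + t*(-50*z^2 + 47*z + 17) + 48*z^3 + 8*z^2 - 48*z - 8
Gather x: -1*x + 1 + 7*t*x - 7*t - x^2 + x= 7*t*x - 7*t - x^2 + 1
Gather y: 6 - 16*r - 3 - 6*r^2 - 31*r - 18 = -6*r^2 - 47*r - 15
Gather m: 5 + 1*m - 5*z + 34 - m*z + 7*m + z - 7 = m*(8 - z) - 4*z + 32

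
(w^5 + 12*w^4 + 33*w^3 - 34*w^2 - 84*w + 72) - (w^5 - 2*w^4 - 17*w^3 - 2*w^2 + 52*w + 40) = 14*w^4 + 50*w^3 - 32*w^2 - 136*w + 32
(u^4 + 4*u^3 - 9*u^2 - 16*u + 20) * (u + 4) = u^5 + 8*u^4 + 7*u^3 - 52*u^2 - 44*u + 80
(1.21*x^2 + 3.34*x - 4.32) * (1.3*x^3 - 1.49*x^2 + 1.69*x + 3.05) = 1.573*x^5 + 2.5391*x^4 - 8.5477*x^3 + 15.7719*x^2 + 2.8862*x - 13.176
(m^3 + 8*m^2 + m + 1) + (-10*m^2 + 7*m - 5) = m^3 - 2*m^2 + 8*m - 4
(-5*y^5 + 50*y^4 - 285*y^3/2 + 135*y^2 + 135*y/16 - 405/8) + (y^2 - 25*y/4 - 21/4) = -5*y^5 + 50*y^4 - 285*y^3/2 + 136*y^2 + 35*y/16 - 447/8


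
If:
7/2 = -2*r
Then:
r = -7/4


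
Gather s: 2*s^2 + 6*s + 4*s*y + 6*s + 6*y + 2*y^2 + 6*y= 2*s^2 + s*(4*y + 12) + 2*y^2 + 12*y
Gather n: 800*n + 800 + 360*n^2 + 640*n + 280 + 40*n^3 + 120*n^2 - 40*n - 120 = 40*n^3 + 480*n^2 + 1400*n + 960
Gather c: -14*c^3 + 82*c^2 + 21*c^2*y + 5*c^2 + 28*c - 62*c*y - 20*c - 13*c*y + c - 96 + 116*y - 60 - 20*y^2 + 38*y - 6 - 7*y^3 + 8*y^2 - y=-14*c^3 + c^2*(21*y + 87) + c*(9 - 75*y) - 7*y^3 - 12*y^2 + 153*y - 162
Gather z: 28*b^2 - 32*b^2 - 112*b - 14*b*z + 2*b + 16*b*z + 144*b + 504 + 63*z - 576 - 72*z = -4*b^2 + 34*b + z*(2*b - 9) - 72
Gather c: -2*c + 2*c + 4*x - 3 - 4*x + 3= 0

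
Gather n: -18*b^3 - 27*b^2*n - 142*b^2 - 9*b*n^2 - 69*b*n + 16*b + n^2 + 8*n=-18*b^3 - 142*b^2 + 16*b + n^2*(1 - 9*b) + n*(-27*b^2 - 69*b + 8)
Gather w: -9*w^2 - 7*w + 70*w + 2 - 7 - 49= -9*w^2 + 63*w - 54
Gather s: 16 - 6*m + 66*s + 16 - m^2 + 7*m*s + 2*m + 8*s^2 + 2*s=-m^2 - 4*m + 8*s^2 + s*(7*m + 68) + 32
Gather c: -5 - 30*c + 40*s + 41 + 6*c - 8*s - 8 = -24*c + 32*s + 28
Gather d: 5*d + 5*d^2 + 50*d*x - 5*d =5*d^2 + 50*d*x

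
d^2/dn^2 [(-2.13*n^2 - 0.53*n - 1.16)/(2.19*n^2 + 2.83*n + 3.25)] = (-1.4210854715202e-14*n^4 + 21.318336*n^3 + 57.580794*n^2 - 20.502342*n - 37.314948)/(10.503459*n^6 + 40.718889*n^5 + 99.380448*n^4 + 143.520337*n^3 + 147.4824*n^2 + 89.675625*n + 34.328125)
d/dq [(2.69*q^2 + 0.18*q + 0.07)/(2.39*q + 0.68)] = (6.4291*q^2 + 3.6584*q - 0.0449)/(5.7121*q^2 + 3.2504*q + 0.4624)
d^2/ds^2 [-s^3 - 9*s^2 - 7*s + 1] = -6*s - 18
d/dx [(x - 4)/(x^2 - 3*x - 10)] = (x^2 - 3*x - (x - 4)*(2*x - 3) - 10)/(-x^2 + 3*x + 10)^2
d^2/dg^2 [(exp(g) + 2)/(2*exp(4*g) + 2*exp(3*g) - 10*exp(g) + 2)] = ((-(exp(g) + 2)*(16*exp(3*g) + 9*exp(2*g) - 5) + 2*(-4*exp(3*g) - 3*exp(2*g) + 5)*exp(g))*(exp(4*g) + exp(3*g) - 5*exp(g) + 1) + 2*(exp(g) + 2)*(4*exp(3*g) + 3*exp(2*g) - 5)^2*exp(g) + (exp(4*g) + exp(3*g) - 5*exp(g) + 1)^2)*exp(g)/(2*(exp(4*g) + exp(3*g) - 5*exp(g) + 1)^3)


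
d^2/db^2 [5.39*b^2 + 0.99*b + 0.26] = 10.7800000000000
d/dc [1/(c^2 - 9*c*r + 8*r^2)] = (-2*c + 9*r)/(c^2 - 9*c*r + 8*r^2)^2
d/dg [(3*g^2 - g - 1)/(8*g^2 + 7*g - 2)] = (29*g^2 + 4*g + 9)/(64*g^4 + 112*g^3 + 17*g^2 - 28*g + 4)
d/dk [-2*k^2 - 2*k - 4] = -4*k - 2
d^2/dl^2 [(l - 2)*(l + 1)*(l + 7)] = 6*l + 12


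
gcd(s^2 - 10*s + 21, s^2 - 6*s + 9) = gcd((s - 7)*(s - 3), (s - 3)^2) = s - 3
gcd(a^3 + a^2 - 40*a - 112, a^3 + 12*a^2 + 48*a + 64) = a^2 + 8*a + 16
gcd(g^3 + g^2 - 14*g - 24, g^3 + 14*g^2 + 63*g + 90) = g + 3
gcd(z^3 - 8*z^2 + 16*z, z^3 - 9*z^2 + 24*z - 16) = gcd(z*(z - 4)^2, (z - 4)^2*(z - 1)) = z^2 - 8*z + 16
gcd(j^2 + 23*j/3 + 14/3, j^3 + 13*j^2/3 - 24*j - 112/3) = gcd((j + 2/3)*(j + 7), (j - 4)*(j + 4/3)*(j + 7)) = j + 7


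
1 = 1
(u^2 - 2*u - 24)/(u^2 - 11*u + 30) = (u + 4)/(u - 5)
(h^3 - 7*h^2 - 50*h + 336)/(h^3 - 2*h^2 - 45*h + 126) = (h - 8)/(h - 3)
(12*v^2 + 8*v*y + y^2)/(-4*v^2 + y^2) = (6*v + y)/(-2*v + y)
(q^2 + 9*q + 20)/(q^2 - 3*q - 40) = (q + 4)/(q - 8)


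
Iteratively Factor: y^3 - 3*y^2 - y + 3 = (y - 3)*(y^2 - 1) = (y - 3)*(y - 1)*(y + 1)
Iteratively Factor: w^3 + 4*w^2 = (w)*(w^2 + 4*w) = w*(w + 4)*(w)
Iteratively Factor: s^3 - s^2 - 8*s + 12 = (s - 2)*(s^2 + s - 6) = (s - 2)*(s + 3)*(s - 2)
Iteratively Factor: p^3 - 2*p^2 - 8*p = (p)*(p^2 - 2*p - 8) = p*(p - 4)*(p + 2)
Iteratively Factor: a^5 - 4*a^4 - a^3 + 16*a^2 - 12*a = (a)*(a^4 - 4*a^3 - a^2 + 16*a - 12) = a*(a + 2)*(a^3 - 6*a^2 + 11*a - 6) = a*(a - 1)*(a + 2)*(a^2 - 5*a + 6) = a*(a - 3)*(a - 1)*(a + 2)*(a - 2)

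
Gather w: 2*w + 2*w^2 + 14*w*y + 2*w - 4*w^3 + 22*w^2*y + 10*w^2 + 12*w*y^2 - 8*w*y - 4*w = -4*w^3 + w^2*(22*y + 12) + w*(12*y^2 + 6*y)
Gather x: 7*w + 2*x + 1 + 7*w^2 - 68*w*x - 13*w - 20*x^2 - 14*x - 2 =7*w^2 - 6*w - 20*x^2 + x*(-68*w - 12) - 1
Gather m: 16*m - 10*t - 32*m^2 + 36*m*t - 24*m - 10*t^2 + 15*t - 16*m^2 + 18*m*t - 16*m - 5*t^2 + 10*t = -48*m^2 + m*(54*t - 24) - 15*t^2 + 15*t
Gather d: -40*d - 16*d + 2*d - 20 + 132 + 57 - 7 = 162 - 54*d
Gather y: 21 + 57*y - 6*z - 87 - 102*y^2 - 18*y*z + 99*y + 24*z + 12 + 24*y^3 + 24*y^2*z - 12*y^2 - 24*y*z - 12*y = 24*y^3 + y^2*(24*z - 114) + y*(144 - 42*z) + 18*z - 54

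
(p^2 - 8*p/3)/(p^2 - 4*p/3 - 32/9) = 3*p/(3*p + 4)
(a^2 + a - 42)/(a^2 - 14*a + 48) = (a + 7)/(a - 8)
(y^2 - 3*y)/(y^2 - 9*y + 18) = y/(y - 6)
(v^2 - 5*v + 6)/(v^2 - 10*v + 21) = (v - 2)/(v - 7)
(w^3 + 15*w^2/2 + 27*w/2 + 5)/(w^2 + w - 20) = (w^2 + 5*w/2 + 1)/(w - 4)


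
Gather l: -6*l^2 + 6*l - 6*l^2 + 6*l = -12*l^2 + 12*l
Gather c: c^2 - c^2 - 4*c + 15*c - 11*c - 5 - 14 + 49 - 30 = 0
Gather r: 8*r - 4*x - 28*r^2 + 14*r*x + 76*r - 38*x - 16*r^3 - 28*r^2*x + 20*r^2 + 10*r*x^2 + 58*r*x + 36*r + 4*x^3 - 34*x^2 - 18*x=-16*r^3 + r^2*(-28*x - 8) + r*(10*x^2 + 72*x + 120) + 4*x^3 - 34*x^2 - 60*x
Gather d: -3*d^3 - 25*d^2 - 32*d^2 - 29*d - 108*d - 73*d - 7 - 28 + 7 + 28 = -3*d^3 - 57*d^2 - 210*d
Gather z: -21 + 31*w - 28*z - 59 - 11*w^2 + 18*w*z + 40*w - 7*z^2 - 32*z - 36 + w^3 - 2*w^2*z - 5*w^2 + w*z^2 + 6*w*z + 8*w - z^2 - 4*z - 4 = w^3 - 16*w^2 + 79*w + z^2*(w - 8) + z*(-2*w^2 + 24*w - 64) - 120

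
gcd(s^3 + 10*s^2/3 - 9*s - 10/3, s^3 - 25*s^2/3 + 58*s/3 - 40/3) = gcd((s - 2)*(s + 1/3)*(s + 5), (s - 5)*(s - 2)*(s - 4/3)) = s - 2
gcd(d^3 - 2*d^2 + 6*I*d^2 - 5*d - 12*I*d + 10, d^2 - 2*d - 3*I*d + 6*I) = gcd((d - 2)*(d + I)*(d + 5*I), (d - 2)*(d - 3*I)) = d - 2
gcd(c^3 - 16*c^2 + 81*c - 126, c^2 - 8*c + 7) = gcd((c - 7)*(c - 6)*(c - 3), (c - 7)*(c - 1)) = c - 7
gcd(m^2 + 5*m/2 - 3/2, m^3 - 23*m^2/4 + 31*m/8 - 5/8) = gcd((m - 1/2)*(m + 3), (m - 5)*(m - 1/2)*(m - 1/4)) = m - 1/2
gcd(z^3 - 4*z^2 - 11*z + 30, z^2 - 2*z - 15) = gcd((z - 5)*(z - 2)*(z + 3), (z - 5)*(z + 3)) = z^2 - 2*z - 15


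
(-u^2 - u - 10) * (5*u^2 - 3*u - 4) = -5*u^4 - 2*u^3 - 43*u^2 + 34*u + 40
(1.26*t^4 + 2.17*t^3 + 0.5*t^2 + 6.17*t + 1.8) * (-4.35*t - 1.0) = -5.481*t^5 - 10.6995*t^4 - 4.345*t^3 - 27.3395*t^2 - 14.0*t - 1.8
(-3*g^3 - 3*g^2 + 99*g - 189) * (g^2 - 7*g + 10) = -3*g^5 + 18*g^4 + 90*g^3 - 912*g^2 + 2313*g - 1890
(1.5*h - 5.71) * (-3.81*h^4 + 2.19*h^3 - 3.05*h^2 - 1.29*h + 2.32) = -5.715*h^5 + 25.0401*h^4 - 17.0799*h^3 + 15.4805*h^2 + 10.8459*h - 13.2472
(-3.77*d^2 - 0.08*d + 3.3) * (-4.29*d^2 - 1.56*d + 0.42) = 16.1733*d^4 + 6.2244*d^3 - 15.6156*d^2 - 5.1816*d + 1.386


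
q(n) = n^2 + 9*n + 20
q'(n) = 2*n + 9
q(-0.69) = 14.27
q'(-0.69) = 7.62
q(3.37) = 61.69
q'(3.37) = 15.74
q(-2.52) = 3.67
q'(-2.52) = 3.96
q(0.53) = 25.05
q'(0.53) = 10.06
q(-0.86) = 13.00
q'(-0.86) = 7.28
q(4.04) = 72.68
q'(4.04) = 17.08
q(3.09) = 57.36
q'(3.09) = 15.18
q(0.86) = 28.48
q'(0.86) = 10.72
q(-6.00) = 2.00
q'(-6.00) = -3.00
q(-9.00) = 20.00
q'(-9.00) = -9.00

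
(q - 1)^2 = q^2 - 2*q + 1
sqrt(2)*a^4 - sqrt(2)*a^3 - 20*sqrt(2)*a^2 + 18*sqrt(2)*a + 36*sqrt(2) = (a - 2)*(a - 3*sqrt(2))*(a + 3*sqrt(2))*(sqrt(2)*a + sqrt(2))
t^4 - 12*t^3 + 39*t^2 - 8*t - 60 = (t - 6)*(t - 5)*(t - 2)*(t + 1)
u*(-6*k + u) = -6*k*u + u^2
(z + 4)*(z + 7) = z^2 + 11*z + 28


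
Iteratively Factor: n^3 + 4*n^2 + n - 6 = (n + 2)*(n^2 + 2*n - 3) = (n + 2)*(n + 3)*(n - 1)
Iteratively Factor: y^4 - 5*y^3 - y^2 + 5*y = (y - 5)*(y^3 - y) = y*(y - 5)*(y^2 - 1) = y*(y - 5)*(y + 1)*(y - 1)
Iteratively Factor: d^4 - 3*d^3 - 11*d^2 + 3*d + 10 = (d + 2)*(d^3 - 5*d^2 - d + 5) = (d - 5)*(d + 2)*(d^2 - 1) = (d - 5)*(d + 1)*(d + 2)*(d - 1)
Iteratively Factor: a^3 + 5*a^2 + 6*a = (a + 3)*(a^2 + 2*a) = (a + 2)*(a + 3)*(a)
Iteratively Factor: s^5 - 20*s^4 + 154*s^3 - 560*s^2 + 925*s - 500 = (s - 5)*(s^4 - 15*s^3 + 79*s^2 - 165*s + 100) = (s - 5)*(s - 1)*(s^3 - 14*s^2 + 65*s - 100) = (s - 5)^2*(s - 1)*(s^2 - 9*s + 20) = (s - 5)^3*(s - 1)*(s - 4)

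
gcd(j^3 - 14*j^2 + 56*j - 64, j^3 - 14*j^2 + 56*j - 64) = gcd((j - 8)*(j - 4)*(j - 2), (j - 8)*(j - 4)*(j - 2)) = j^3 - 14*j^2 + 56*j - 64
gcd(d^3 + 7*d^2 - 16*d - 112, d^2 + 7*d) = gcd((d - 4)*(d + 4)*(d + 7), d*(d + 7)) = d + 7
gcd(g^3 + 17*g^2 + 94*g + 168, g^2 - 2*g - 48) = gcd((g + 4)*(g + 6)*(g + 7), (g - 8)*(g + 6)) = g + 6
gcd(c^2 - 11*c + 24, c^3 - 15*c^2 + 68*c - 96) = c^2 - 11*c + 24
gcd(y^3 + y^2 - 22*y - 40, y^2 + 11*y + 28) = y + 4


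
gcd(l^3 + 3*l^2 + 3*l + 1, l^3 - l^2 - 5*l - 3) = l^2 + 2*l + 1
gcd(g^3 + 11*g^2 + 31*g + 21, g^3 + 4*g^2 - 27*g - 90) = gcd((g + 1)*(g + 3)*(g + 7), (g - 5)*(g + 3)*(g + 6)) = g + 3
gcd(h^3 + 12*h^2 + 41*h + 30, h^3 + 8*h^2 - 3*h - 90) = h^2 + 11*h + 30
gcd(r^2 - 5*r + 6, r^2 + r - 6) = r - 2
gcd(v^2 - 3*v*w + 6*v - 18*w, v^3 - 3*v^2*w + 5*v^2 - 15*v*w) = v - 3*w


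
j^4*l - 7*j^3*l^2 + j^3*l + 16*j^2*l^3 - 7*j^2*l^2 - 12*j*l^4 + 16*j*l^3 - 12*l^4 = (j - 3*l)*(j - 2*l)^2*(j*l + l)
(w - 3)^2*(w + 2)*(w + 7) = w^4 + 3*w^3 - 31*w^2 - 3*w + 126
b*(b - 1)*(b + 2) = b^3 + b^2 - 2*b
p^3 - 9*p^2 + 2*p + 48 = (p - 8)*(p - 3)*(p + 2)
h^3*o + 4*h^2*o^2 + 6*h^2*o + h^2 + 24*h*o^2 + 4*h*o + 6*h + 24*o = (h + 6)*(h + 4*o)*(h*o + 1)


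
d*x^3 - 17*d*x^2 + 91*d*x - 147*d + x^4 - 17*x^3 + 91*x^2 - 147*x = (d + x)*(x - 7)^2*(x - 3)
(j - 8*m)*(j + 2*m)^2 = j^3 - 4*j^2*m - 28*j*m^2 - 32*m^3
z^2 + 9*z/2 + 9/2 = (z + 3/2)*(z + 3)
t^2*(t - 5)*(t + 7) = t^4 + 2*t^3 - 35*t^2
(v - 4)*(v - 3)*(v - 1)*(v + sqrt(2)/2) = v^4 - 8*v^3 + sqrt(2)*v^3/2 - 4*sqrt(2)*v^2 + 19*v^2 - 12*v + 19*sqrt(2)*v/2 - 6*sqrt(2)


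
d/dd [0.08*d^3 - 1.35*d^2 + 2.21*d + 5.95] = 0.24*d^2 - 2.7*d + 2.21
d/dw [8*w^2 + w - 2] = 16*w + 1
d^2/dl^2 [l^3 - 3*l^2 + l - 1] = 6*l - 6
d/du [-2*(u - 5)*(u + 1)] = 8 - 4*u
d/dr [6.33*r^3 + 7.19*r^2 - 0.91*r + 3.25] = 18.99*r^2 + 14.38*r - 0.91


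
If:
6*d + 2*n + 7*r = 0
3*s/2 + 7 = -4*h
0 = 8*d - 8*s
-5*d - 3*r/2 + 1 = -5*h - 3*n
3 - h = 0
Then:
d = -38/3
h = 3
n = -331/18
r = 145/9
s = -38/3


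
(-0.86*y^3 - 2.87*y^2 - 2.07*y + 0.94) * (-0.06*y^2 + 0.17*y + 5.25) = 0.0516*y^5 + 0.026*y^4 - 4.8787*y^3 - 15.4758*y^2 - 10.7077*y + 4.935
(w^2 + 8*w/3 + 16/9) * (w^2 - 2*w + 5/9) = w^4 + 2*w^3/3 - 3*w^2 - 56*w/27 + 80/81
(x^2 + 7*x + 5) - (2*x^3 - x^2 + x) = -2*x^3 + 2*x^2 + 6*x + 5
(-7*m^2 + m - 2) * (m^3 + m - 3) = -7*m^5 + m^4 - 9*m^3 + 22*m^2 - 5*m + 6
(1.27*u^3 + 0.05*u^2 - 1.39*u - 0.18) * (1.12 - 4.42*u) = -5.6134*u^4 + 1.2014*u^3 + 6.1998*u^2 - 0.7612*u - 0.2016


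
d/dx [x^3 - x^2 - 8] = x*(3*x - 2)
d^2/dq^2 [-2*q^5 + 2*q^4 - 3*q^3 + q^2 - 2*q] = -40*q^3 + 24*q^2 - 18*q + 2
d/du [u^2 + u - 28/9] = 2*u + 1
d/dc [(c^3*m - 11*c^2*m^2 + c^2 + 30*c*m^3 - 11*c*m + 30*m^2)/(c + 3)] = (2*c^3*m - 11*c^2*m^2 + 9*c^2*m + c^2 - 66*c*m^2 + 6*c + 90*m^3 - 30*m^2 - 33*m)/(c^2 + 6*c + 9)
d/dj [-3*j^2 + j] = 1 - 6*j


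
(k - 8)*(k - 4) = k^2 - 12*k + 32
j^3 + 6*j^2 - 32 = (j - 2)*(j + 4)^2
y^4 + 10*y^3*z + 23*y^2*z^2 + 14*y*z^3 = y*(y + z)*(y + 2*z)*(y + 7*z)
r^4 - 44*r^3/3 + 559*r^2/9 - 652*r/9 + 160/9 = (r - 8)*(r - 5)*(r - 4/3)*(r - 1/3)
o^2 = o^2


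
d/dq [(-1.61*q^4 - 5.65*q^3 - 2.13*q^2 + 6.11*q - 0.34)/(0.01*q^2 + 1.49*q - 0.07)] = (-0.0322*q^5 - 7.2532*q^4 - 16.3862*q^3 - 2.0483*q^2 + 0.305*q + 0.0789)/(0.0001*q^4 + 0.0298*q^3 + 2.2187*q^2 - 0.2086*q + 0.0049)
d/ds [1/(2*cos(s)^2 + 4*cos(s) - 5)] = 4*(cos(s) + 1)*sin(s)/(4*cos(s) + cos(2*s) - 4)^2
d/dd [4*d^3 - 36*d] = 12*d^2 - 36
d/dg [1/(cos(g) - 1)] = sin(g)/(cos(g) - 1)^2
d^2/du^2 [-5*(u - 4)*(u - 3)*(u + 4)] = 30 - 30*u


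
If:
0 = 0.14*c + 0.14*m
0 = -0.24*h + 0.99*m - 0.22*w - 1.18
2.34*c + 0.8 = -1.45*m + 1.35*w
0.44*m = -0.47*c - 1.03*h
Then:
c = -1.16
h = 0.03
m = 1.16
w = -0.17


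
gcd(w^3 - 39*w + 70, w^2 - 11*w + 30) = w - 5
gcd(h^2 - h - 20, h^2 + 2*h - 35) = h - 5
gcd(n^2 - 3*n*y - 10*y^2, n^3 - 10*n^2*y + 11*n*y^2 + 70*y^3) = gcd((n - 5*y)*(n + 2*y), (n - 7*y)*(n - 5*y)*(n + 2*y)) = -n^2 + 3*n*y + 10*y^2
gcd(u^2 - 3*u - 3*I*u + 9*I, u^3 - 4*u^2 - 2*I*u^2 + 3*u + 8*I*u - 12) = u - 3*I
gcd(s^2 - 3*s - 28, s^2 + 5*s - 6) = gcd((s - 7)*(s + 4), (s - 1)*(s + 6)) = 1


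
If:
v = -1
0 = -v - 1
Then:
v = -1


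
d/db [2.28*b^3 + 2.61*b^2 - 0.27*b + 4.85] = 6.84*b^2 + 5.22*b - 0.27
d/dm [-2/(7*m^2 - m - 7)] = 2*(14*m - 1)/(-7*m^2 + m + 7)^2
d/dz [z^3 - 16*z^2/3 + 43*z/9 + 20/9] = 3*z^2 - 32*z/3 + 43/9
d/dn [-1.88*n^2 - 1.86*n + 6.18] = -3.76*n - 1.86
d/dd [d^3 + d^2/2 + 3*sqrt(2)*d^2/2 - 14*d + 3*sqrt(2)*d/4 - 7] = 3*d^2 + d + 3*sqrt(2)*d - 14 + 3*sqrt(2)/4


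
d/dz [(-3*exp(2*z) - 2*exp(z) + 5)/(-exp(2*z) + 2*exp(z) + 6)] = (-8*exp(2*z) - 26*exp(z) - 22)*exp(z)/(exp(4*z) - 4*exp(3*z) - 8*exp(2*z) + 24*exp(z) + 36)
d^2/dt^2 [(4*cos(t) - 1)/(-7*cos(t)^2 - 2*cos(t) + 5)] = 2*(441*(1 - cos(2*t))^2*cos(t)/2 - 63*(1 - cos(2*t))^2/2 - 919*cos(t)/4 - 157*cos(2*t)/2 + 987*cos(3*t)/4 - 49*cos(5*t) + 93/2)/((cos(t) + 1)^3*(7*cos(t) - 5)^3)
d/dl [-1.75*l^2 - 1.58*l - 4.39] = -3.5*l - 1.58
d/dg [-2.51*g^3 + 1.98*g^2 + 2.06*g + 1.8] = -7.53*g^2 + 3.96*g + 2.06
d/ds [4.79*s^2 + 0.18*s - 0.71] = 9.58*s + 0.18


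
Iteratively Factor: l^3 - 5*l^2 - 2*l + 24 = (l - 4)*(l^2 - l - 6) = (l - 4)*(l + 2)*(l - 3)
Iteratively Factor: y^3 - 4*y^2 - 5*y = (y)*(y^2 - 4*y - 5) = y*(y - 5)*(y + 1)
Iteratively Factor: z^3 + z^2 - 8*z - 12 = (z + 2)*(z^2 - z - 6) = (z - 3)*(z + 2)*(z + 2)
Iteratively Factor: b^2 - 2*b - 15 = (b - 5)*(b + 3)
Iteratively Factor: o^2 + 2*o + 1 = (o + 1)*(o + 1)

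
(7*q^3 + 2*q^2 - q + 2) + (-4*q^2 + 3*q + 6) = 7*q^3 - 2*q^2 + 2*q + 8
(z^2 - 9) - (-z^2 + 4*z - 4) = 2*z^2 - 4*z - 5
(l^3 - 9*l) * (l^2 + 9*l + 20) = l^5 + 9*l^4 + 11*l^3 - 81*l^2 - 180*l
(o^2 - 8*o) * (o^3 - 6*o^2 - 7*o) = o^5 - 14*o^4 + 41*o^3 + 56*o^2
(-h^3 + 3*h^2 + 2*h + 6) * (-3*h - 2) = 3*h^4 - 7*h^3 - 12*h^2 - 22*h - 12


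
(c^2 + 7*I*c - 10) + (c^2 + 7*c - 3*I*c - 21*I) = 2*c^2 + 7*c + 4*I*c - 10 - 21*I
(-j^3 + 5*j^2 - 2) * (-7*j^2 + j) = 7*j^5 - 36*j^4 + 5*j^3 + 14*j^2 - 2*j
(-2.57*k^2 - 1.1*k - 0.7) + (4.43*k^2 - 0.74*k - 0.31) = 1.86*k^2 - 1.84*k - 1.01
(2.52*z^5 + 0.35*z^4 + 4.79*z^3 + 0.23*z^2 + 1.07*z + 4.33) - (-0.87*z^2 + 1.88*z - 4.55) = 2.52*z^5 + 0.35*z^4 + 4.79*z^3 + 1.1*z^2 - 0.81*z + 8.88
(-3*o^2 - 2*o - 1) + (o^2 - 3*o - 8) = -2*o^2 - 5*o - 9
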